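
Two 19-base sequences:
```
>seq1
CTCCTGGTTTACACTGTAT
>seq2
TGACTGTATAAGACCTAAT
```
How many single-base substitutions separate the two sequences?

Comparing position by position, 10 sites differ: 1 (C/T), 2 (T/G), 3 (C/A), 7 (G/T), 8 (T/A), 10 (T/A), 12 (C/G), 15 (T/C), 16 (G/T), 17 (T/A).

10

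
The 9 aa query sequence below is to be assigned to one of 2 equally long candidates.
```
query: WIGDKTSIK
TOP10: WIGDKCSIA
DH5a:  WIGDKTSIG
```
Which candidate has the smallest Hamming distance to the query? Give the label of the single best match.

DH5a

Hamming distances to query — TOP10: 2; DH5a: 1.
Smallest is DH5a with 1 mismatch.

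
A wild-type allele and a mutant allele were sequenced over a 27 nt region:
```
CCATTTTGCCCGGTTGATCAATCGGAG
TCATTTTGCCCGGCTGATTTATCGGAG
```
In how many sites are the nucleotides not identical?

4

Comparing position by position, 4 sites differ: 1 (C/T), 14 (T/C), 19 (C/T), 20 (A/T).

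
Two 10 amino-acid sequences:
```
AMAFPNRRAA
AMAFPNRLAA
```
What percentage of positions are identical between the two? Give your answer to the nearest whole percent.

90%

Mismatch at position 8 (1-based): 1 of 10.
Identical positions: 9/10 = 90% → 90%.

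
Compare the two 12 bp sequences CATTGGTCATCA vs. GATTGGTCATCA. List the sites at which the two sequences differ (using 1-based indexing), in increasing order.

Differences at site 1 (C→G).

1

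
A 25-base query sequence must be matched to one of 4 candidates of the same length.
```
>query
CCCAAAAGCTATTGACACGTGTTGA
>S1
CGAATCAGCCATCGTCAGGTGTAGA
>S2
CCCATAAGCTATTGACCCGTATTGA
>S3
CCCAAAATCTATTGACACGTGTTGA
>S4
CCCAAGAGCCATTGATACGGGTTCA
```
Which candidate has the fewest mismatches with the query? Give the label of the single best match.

S3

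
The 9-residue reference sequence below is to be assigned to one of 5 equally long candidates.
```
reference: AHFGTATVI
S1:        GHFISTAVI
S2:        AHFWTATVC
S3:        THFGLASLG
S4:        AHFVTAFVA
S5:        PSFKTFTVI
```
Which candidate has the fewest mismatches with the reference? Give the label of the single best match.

S2

Hamming distances to reference — S1: 5; S2: 2; S3: 5; S4: 3; S5: 4.
Smallest is S2 with 2 mismatches.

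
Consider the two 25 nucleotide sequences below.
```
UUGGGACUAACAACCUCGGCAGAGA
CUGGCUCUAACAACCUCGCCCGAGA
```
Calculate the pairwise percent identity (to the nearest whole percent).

80%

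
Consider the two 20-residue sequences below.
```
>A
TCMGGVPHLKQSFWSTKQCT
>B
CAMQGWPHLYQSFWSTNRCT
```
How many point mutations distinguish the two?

7

The sequences differ at positions 1, 2, 4, 6, 10, 17, 18 (1-based) — 7 in total.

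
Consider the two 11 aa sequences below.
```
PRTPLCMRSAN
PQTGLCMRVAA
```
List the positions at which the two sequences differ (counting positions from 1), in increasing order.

2, 4, 9, 11

Differences at position 2 (R→Q), position 4 (P→G), position 9 (S→V), position 11 (N→A).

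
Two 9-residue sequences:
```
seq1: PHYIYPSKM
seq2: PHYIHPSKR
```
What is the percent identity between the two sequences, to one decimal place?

77.8%

2 positions differ (5, 9), so 7 of 9 match: 7/9 = 77.78%.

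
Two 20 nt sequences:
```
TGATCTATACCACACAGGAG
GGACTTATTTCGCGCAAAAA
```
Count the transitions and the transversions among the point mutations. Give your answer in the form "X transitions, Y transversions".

8 transitions, 2 transversions

Transitions (purine↔purine or pyrimidine↔pyrimidine): 4 T→C, 5 C→T, 10 C→T, 12 A→G, 14 A→G, 17 G→A, 18 G→A, 20 G→A.
Transversions (purine↔pyrimidine): 1 T→G, 9 A→T.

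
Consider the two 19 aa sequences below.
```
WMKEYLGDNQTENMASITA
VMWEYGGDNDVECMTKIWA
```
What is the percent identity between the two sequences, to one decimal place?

9 positions differ (1, 3, 6, 10, 11, 13, 15, 16, 18), so 10 of 19 match: 10/19 = 52.63%.

52.6%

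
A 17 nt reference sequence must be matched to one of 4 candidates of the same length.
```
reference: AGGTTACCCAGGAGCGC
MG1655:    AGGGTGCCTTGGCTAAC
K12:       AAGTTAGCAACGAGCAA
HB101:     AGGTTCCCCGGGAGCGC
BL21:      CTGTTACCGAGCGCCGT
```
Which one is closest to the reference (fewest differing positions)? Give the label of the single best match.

HB101

Hamming distances to reference — MG1655: 8; K12: 6; HB101: 2; BL21: 7.
Smallest is HB101 with 2 mismatches.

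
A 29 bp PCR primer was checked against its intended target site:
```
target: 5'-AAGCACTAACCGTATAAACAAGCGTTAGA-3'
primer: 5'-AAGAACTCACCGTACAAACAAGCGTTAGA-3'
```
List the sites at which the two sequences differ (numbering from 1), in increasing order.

4, 8, 15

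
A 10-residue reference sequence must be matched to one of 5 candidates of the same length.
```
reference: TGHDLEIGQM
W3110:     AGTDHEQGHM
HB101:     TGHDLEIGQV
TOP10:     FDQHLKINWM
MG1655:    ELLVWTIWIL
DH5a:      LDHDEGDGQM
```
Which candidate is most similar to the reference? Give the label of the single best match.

Hamming distances to reference — W3110: 5; HB101: 1; TOP10: 7; MG1655: 9; DH5a: 5.
Smallest is HB101 with 1 mismatch.

HB101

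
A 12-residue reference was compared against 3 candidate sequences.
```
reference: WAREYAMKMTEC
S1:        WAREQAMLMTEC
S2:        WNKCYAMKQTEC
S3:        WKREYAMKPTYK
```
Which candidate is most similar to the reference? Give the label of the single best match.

S1

S1 differs at 2 positions; S2 differs at 4 positions; S3 differs at 4 positions. The closest is S1.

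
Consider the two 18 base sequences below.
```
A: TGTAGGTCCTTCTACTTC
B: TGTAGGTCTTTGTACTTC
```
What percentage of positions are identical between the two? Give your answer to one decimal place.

88.9%

2 positions differ (9, 12), so 16 of 18 match: 16/18 = 88.89%.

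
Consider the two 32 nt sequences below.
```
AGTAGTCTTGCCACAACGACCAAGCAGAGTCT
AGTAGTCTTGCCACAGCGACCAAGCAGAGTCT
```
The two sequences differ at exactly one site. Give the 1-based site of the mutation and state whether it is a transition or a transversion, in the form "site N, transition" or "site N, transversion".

The sequences differ only at site 16: A→G (purine→purine), a transition.

site 16, transition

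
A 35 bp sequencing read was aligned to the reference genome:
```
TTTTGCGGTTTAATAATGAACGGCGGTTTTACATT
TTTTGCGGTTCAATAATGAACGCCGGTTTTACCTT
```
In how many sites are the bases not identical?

3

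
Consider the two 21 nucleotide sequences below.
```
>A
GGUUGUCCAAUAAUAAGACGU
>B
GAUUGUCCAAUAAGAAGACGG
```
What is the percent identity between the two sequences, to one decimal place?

85.7%

3 positions differ (2, 14, 21), so 18 of 21 match: 18/21 = 85.71%.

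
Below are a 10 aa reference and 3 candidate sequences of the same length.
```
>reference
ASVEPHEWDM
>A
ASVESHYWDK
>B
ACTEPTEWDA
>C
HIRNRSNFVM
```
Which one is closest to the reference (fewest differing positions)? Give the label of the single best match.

Hamming distances to reference — A: 3; B: 4; C: 9.
Smallest is A with 3 mismatches.

A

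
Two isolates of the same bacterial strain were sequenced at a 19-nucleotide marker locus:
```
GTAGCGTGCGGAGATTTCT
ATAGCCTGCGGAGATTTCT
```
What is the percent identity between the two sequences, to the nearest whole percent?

89%

Mismatches at positions 1, 6 (1-based): 2 of 19.
Identical positions: 17/19 = 89.47% → 89%.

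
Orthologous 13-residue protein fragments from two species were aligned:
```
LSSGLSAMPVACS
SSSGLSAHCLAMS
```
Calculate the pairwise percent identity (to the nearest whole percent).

Mismatches at positions 1, 8, 9, 10, 12 (1-based): 5 of 13.
Identical positions: 8/13 = 61.54% → 62%.

62%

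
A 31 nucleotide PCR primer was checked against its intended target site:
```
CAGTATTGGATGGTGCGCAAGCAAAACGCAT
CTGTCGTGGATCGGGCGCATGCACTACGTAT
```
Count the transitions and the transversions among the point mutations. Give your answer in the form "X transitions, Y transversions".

Transitions (purine↔purine or pyrimidine↔pyrimidine): 29 C→T.
Transversions (purine↔pyrimidine): 2 A→T, 5 A→C, 6 T→G, 12 G→C, 14 T→G, 20 A→T, 24 A→C, 25 A→T.

1 transition, 8 transversions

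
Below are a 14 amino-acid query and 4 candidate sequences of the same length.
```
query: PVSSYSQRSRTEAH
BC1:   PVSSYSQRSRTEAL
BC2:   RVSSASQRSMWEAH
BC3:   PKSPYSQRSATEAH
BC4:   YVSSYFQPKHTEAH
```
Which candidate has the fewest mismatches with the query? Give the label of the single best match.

BC1

Hamming distances to query — BC1: 1; BC2: 4; BC3: 3; BC4: 5.
Smallest is BC1 with 1 mismatch.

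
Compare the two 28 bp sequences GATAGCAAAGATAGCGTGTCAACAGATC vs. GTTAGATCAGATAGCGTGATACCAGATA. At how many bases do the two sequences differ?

Comparing position by position, 8 bases differ: 2 (A/T), 6 (C/A), 7 (A/T), 8 (A/C), 19 (T/A), 20 (C/T), 22 (A/C), 28 (C/A).

8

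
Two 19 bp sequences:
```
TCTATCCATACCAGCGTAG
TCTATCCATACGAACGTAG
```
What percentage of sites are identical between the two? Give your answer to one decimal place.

89.5%

2 positions differ (12, 14), so 17 of 19 match: 17/19 = 89.47%.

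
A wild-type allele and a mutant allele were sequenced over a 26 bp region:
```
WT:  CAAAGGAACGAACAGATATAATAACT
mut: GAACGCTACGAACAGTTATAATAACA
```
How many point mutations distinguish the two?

Mismatches (1-based): site 1: C→G; site 4: A→C; site 6: G→C; site 7: A→T; site 16: A→T; site 26: T→A.

6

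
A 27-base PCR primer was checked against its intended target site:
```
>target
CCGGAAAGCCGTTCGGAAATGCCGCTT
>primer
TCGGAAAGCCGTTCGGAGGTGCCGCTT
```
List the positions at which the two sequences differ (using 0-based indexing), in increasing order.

Scanning 0-based: 0: C/T; 17: A/G; 18: A/G.

0, 17, 18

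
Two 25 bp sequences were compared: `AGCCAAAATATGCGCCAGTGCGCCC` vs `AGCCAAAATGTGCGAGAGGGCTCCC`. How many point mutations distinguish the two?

5

Mismatches (1-based): base 10: A→G; base 15: C→A; base 16: C→G; base 19: T→G; base 22: G→T.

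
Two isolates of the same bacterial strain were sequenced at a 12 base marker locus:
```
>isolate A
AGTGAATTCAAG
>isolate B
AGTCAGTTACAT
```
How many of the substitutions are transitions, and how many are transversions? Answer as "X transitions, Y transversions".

1 transition, 4 transversions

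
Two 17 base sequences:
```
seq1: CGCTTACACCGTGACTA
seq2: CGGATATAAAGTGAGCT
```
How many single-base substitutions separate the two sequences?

8

Comparing position by position, 8 sites differ: 3 (C/G), 4 (T/A), 7 (C/T), 9 (C/A), 10 (C/A), 15 (C/G), 16 (T/C), 17 (A/T).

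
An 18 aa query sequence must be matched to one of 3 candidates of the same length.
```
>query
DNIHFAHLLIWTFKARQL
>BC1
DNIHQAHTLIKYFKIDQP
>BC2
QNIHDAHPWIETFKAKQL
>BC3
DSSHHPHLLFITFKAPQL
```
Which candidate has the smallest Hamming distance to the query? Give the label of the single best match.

BC2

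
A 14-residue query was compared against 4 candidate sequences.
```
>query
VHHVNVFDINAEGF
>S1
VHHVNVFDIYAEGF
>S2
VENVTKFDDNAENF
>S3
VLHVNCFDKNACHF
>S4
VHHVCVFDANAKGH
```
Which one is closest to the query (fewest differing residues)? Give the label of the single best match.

S1 differs at 1 residue; S2 differs at 6 residues; S3 differs at 5 residues; S4 differs at 4 residues. The closest is S1.

S1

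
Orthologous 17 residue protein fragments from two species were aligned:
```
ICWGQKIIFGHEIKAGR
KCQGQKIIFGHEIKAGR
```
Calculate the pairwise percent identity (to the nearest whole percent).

2 positions differ (1, 3), so 15 of 17 match: 15/17 = 88.24%.

88%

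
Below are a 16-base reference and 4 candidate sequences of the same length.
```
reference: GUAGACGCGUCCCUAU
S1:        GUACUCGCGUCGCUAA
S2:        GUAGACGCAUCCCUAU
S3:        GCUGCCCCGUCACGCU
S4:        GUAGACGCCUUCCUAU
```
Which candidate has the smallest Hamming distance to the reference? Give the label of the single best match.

Hamming distances to reference — S1: 4; S2: 1; S3: 7; S4: 2.
Smallest is S2 with 1 mismatch.

S2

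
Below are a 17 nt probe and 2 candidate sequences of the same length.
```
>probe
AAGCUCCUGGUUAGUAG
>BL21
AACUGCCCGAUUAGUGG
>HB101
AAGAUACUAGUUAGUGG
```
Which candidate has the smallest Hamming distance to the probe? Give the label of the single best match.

HB101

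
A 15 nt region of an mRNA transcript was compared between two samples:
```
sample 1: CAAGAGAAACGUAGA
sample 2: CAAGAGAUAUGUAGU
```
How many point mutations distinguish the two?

Mismatches (1-based): site 8: A→U; site 10: C→U; site 15: A→U.

3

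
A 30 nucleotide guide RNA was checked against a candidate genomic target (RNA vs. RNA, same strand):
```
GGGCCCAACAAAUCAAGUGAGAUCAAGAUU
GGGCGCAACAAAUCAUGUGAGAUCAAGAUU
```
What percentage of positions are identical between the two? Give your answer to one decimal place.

Mismatches at positions 5, 16 (1-based): 2 of 30.
Identical positions: 28/30 = 93.33% → 93.3%.

93.3%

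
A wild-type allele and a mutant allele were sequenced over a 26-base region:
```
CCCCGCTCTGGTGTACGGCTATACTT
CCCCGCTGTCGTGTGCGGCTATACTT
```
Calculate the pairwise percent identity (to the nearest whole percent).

88%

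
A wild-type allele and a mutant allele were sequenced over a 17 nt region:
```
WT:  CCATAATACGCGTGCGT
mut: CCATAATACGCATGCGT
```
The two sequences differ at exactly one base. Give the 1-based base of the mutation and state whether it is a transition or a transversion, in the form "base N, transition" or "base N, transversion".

base 12, transition

Base 12 changes G→A. G is a purine and A is a purine, so this is a transition.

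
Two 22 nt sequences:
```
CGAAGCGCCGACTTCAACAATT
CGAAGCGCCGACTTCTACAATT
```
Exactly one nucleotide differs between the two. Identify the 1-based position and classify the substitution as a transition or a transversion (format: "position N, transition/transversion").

The sequences differ only at position 16: A→T (purine→pyrimidine), a transversion.

position 16, transversion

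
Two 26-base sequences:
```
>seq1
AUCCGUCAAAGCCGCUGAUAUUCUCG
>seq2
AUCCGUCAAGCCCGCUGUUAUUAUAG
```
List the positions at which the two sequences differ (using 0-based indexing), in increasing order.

9, 10, 17, 22, 24

Differences at position 9 (A→G), position 10 (G→C), position 17 (A→U), position 22 (C→A), position 24 (C→A).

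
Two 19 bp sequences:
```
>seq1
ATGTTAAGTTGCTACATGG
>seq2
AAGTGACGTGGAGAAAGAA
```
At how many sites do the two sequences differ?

10

The sequences differ at sites 2, 5, 7, 10, 12, 13, 15, 17, 18, 19 (1-based) — 10 in total.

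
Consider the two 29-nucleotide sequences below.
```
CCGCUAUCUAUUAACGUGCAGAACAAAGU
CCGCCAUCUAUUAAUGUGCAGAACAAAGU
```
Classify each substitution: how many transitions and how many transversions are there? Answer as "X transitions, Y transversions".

2 transitions, 0 transversions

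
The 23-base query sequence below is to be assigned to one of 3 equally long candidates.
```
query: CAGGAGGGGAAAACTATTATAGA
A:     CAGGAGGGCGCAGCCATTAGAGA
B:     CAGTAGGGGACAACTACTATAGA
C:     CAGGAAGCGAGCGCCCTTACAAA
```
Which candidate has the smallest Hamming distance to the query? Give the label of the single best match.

Hamming distances to query — A: 6; B: 3; C: 9.
Smallest is B with 3 mismatches.

B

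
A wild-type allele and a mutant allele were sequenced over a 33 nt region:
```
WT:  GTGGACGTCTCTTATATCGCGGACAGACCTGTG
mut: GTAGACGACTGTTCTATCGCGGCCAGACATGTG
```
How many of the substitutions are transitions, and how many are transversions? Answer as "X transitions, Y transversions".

1 transition, 5 transversions

Transitions (purine↔purine or pyrimidine↔pyrimidine): 3 G→A.
Transversions (purine↔pyrimidine): 8 T→A, 11 C→G, 14 A→C, 23 A→C, 29 C→A.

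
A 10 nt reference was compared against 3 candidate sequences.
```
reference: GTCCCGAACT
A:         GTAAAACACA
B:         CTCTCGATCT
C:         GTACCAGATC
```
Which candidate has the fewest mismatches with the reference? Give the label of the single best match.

B

A differs at 6 sites; B differs at 3 sites; C differs at 5 sites. The closest is B.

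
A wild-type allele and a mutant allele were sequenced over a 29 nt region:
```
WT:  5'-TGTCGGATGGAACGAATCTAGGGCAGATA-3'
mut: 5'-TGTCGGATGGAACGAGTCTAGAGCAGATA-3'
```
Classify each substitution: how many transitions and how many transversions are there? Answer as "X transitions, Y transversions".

Mismatches (1-based):
site 16: A→G (purine→purine, transition)
site 22: G→A (purine→purine, transition)

2 transitions, 0 transversions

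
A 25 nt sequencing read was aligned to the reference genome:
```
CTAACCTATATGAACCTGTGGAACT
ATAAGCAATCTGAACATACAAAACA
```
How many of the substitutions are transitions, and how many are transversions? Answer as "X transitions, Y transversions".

4 transitions, 6 transversions

Mismatches (1-based):
site 1: C→A (pyrimidine→purine, transversion)
site 5: C→G (pyrimidine→purine, transversion)
site 7: T→A (pyrimidine→purine, transversion)
site 10: A→C (purine→pyrimidine, transversion)
site 16: C→A (pyrimidine→purine, transversion)
site 18: G→A (purine→purine, transition)
site 19: T→C (pyrimidine→pyrimidine, transition)
site 20: G→A (purine→purine, transition)
site 21: G→A (purine→purine, transition)
site 25: T→A (pyrimidine→purine, transversion)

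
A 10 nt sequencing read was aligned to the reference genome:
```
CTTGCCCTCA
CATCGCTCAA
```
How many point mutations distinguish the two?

6

Mismatches (1-based): site 2: T→A; site 4: G→C; site 5: C→G; site 7: C→T; site 8: T→C; site 9: C→A.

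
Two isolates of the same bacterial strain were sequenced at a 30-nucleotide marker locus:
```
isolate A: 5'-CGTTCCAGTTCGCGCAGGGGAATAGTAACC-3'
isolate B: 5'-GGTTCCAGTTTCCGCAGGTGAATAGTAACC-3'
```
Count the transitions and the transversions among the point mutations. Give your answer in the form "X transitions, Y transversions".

1 transition, 3 transversions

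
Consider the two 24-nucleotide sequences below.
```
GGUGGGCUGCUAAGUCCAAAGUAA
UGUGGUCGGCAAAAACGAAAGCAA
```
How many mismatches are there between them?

Comparing position by position, 8 positions differ: 1 (G/U), 6 (G/U), 8 (U/G), 11 (U/A), 14 (G/A), 15 (U/A), 17 (C/G), 22 (U/C).

8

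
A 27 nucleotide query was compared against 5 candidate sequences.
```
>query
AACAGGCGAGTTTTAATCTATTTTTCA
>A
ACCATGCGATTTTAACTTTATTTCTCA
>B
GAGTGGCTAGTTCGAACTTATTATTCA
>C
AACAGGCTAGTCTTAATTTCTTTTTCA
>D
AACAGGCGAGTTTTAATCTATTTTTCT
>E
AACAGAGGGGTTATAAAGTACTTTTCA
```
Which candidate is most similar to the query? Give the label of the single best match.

Hamming distances to query — A: 7; B: 9; C: 4; D: 1; E: 7.
Smallest is D with 1 mismatch.

D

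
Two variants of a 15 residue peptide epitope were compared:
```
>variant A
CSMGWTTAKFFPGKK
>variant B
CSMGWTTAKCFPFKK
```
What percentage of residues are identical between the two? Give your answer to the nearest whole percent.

87%

Mismatches at positions 10, 13 (1-based): 2 of 15.
Identical positions: 13/15 = 86.67% → 87%.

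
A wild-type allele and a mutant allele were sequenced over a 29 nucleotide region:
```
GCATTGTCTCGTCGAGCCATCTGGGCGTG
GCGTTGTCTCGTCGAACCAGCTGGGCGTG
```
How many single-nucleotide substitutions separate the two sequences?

3

The sequences differ at positions 3, 16, 20 (1-based) — 3 in total.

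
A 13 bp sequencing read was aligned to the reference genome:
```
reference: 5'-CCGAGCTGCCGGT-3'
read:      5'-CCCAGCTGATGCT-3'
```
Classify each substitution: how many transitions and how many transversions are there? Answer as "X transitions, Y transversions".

1 transition, 3 transversions

Mismatches (1-based):
site 3: G→C (purine→pyrimidine, transversion)
site 9: C→A (pyrimidine→purine, transversion)
site 10: C→T (pyrimidine→pyrimidine, transition)
site 12: G→C (purine→pyrimidine, transversion)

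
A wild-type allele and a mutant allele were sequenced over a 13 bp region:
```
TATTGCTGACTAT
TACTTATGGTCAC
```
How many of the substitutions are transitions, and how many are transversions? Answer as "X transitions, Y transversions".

Transitions (purine↔purine or pyrimidine↔pyrimidine): 3 T→C, 9 A→G, 10 C→T, 11 T→C, 13 T→C.
Transversions (purine↔pyrimidine): 5 G→T, 6 C→A.

5 transitions, 2 transversions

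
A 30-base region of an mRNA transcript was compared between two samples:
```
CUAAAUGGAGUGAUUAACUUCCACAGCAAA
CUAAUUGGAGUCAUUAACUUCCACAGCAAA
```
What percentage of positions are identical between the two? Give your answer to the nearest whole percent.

93%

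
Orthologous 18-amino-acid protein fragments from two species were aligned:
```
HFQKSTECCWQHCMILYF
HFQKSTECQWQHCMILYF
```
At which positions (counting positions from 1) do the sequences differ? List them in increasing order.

9

Differences at position 9 (C→Q).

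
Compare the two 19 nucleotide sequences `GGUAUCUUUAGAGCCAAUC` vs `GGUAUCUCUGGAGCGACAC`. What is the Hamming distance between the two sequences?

Mismatches (1-based): site 8: U→C; site 10: A→G; site 15: C→G; site 17: A→C; site 18: U→A.

5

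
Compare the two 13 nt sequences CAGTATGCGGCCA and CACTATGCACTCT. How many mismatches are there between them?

5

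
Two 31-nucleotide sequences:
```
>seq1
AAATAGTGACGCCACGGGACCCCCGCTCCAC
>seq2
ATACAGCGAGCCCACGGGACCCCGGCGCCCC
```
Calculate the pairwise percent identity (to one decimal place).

74.2%

Mismatches at positions 2, 4, 7, 10, 11, 24, 27, 30 (1-based): 8 of 31.
Identical positions: 23/31 = 74.19% → 74.2%.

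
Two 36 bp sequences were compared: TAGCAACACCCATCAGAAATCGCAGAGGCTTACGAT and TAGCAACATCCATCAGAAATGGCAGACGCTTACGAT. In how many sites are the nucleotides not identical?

3

Mismatches (1-based): site 9: C→T; site 21: C→G; site 27: G→C.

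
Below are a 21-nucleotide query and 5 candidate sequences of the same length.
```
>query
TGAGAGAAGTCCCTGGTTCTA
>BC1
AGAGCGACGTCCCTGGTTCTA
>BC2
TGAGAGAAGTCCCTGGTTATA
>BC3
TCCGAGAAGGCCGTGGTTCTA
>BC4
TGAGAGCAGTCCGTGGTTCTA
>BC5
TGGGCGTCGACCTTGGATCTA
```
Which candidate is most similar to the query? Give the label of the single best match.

BC2

BC1 differs at 3 positions; BC2 differs at 1 position; BC3 differs at 4 positions; BC4 differs at 2 positions; BC5 differs at 7 positions. The closest is BC2.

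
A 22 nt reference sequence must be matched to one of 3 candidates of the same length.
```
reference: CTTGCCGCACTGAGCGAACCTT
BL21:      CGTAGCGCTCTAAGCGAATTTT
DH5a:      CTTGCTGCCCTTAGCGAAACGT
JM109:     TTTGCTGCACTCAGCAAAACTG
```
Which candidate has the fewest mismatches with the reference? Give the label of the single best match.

BL21 differs at 7 positions; DH5a differs at 5 positions; JM109 differs at 6 positions. The closest is DH5a.

DH5a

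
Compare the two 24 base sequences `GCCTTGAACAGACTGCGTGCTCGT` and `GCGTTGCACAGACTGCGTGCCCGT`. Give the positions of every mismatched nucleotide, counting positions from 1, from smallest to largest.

3, 7, 21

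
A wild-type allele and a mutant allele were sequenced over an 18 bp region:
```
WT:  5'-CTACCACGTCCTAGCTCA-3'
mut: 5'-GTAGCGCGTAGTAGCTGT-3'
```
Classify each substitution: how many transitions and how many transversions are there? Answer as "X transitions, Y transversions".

Transitions (purine↔purine or pyrimidine↔pyrimidine): 6 A→G.
Transversions (purine↔pyrimidine): 1 C→G, 4 C→G, 10 C→A, 11 C→G, 17 C→G, 18 A→T.

1 transition, 6 transversions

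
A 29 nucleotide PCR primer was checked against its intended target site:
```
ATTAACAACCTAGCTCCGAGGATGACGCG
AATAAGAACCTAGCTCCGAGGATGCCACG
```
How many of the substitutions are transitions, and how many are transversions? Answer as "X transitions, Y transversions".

Mismatches (1-based):
site 2: T→A (pyrimidine→purine, transversion)
site 6: C→G (pyrimidine→purine, transversion)
site 25: A→C (purine→pyrimidine, transversion)
site 27: G→A (purine→purine, transition)

1 transition, 3 transversions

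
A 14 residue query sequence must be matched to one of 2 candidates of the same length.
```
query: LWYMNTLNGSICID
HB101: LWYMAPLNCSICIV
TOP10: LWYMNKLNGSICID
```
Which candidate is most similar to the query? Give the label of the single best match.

TOP10

Hamming distances to query — HB101: 4; TOP10: 1.
Smallest is TOP10 with 1 mismatch.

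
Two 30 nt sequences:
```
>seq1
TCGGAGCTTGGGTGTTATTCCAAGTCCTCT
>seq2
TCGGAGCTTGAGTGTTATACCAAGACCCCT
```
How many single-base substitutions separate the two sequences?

Comparing position by position, 4 bases differ: 11 (G/A), 19 (T/A), 25 (T/A), 28 (T/C).

4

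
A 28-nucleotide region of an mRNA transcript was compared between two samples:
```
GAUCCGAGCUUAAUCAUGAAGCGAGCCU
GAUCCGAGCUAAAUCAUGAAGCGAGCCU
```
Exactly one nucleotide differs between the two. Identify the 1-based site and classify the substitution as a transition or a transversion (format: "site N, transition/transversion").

site 11, transversion

Site 11 changes U→A. U is a pyrimidine and A is a purine, so this is a transversion.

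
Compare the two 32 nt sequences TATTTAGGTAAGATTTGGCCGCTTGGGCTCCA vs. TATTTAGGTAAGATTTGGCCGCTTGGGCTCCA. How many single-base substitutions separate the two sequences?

The two sequences are identical at every position.

0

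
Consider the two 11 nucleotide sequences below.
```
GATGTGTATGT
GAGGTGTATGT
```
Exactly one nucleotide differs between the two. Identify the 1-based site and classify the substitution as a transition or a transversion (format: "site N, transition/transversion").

site 3, transversion

The sequences differ only at site 3: T→G (pyrimidine→purine), a transversion.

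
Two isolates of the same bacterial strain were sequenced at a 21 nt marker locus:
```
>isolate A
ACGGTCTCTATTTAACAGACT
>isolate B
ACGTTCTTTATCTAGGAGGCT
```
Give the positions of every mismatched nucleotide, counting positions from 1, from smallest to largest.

4, 8, 12, 15, 16, 19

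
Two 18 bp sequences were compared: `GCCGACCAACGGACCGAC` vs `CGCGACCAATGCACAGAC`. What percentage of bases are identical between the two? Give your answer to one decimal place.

72.2%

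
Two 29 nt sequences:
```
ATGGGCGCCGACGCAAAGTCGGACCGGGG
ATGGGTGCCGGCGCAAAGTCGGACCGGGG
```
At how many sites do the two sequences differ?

Mismatches (1-based): site 6: C→T; site 11: A→G.

2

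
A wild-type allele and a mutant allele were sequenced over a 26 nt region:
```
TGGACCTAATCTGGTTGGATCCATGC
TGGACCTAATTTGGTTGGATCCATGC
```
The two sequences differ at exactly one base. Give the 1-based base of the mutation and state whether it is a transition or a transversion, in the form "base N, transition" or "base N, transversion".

base 11, transition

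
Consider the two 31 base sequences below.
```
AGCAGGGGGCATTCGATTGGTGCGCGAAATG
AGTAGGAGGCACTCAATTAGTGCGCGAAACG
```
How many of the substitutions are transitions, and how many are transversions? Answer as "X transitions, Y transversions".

6 transitions, 0 transversions

Mismatches (1-based):
position 3: C→T (pyrimidine→pyrimidine, transition)
position 7: G→A (purine→purine, transition)
position 12: T→C (pyrimidine→pyrimidine, transition)
position 15: G→A (purine→purine, transition)
position 19: G→A (purine→purine, transition)
position 30: T→C (pyrimidine→pyrimidine, transition)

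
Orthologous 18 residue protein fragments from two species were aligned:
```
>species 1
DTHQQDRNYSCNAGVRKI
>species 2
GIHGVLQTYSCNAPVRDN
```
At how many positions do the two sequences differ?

10

Comparing position by position, 10 positions differ: 1 (D/G), 2 (T/I), 4 (Q/G), 5 (Q/V), 6 (D/L), 7 (R/Q), 8 (N/T), 14 (G/P), 17 (K/D), 18 (I/N).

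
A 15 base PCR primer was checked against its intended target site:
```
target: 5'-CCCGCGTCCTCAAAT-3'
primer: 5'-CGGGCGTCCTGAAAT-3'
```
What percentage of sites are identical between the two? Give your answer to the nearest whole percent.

80%

3 positions differ (2, 3, 11), so 12 of 15 match: 12/15 = 80%.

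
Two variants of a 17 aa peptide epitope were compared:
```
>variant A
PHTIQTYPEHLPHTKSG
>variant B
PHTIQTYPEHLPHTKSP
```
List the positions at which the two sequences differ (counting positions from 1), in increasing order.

Differences at position 17 (G→P).

17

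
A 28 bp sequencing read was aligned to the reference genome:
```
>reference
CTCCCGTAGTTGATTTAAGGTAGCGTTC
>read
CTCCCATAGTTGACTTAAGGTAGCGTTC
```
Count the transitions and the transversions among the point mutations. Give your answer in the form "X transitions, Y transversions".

2 transitions, 0 transversions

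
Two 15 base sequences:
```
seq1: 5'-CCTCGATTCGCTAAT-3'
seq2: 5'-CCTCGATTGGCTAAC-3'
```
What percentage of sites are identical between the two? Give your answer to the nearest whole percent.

87%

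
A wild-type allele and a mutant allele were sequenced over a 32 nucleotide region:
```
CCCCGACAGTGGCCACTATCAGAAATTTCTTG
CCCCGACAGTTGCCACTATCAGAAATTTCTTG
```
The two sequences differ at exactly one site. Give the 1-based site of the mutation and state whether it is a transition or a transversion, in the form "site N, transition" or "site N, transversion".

site 11, transversion

Site 11 changes G→T. G is a purine and T is a pyrimidine, so this is a transversion.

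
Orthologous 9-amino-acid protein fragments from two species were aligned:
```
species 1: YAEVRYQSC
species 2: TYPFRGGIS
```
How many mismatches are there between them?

8

The sequences differ at positions 1, 2, 3, 4, 6, 7, 8, 9 (1-based) — 8 in total.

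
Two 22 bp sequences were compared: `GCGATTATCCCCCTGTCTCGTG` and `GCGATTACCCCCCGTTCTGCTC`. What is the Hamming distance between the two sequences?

6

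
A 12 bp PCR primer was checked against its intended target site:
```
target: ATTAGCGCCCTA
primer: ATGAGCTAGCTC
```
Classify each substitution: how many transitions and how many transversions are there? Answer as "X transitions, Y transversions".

Transitions (purine↔purine or pyrimidine↔pyrimidine): none.
Transversions (purine↔pyrimidine): 3 T→G, 7 G→T, 8 C→A, 9 C→G, 12 A→C.

0 transitions, 5 transversions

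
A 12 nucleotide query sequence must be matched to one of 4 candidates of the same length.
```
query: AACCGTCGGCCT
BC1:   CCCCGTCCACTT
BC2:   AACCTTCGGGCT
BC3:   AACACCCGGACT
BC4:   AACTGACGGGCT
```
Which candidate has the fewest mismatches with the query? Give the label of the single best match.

BC2

BC1 differs at 5 bases; BC2 differs at 2 bases; BC3 differs at 4 bases; BC4 differs at 3 bases. The closest is BC2.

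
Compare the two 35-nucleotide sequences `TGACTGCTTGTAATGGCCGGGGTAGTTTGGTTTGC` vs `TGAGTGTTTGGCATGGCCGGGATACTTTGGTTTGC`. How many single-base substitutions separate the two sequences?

6

The sequences differ at bases 4, 7, 11, 12, 22, 25 (1-based) — 6 in total.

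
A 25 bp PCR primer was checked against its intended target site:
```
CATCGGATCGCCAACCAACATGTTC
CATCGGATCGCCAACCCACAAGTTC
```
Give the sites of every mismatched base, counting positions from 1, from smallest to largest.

Scanning 1-based: 17: A/C; 21: T/A.

17, 21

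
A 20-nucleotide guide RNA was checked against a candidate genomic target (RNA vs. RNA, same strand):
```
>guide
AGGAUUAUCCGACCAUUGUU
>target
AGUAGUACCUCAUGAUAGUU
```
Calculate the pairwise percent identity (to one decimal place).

60.0%

8 positions differ (3, 5, 8, 10, 11, 13, 14, 17), so 12 of 20 match: 12/20 = 60%.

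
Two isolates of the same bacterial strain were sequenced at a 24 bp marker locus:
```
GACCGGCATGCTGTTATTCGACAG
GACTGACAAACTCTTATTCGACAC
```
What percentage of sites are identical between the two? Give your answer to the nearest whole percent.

75%

Mismatches at positions 4, 6, 9, 10, 13, 24 (1-based): 6 of 24.
Identical positions: 18/24 = 75% → 75%.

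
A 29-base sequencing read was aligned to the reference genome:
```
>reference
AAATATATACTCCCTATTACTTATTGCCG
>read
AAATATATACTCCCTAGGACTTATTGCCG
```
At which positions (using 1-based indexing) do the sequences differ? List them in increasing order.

17, 18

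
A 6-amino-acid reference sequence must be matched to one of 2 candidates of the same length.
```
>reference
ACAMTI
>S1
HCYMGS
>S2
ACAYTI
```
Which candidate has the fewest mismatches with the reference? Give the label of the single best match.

S1 differs at 4 positions; S2 differs at 1 position. The closest is S2.

S2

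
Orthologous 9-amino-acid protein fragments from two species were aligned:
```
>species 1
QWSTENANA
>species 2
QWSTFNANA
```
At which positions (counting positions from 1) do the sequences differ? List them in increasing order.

Scanning 1-based: 5: E/F.

5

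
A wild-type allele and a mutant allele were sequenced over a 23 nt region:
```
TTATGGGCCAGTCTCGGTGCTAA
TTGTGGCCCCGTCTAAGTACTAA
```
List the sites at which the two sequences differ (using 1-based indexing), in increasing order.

3, 7, 10, 15, 16, 19

Differences at site 3 (A→G), site 7 (G→C), site 10 (A→C), site 15 (C→A), site 16 (G→A), site 19 (G→A).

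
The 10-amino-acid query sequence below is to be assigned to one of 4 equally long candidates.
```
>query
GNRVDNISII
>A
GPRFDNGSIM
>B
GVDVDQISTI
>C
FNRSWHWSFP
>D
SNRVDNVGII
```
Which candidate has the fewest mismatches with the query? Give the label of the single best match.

D

Hamming distances to query — A: 4; B: 4; C: 7; D: 3.
Smallest is D with 3 mismatches.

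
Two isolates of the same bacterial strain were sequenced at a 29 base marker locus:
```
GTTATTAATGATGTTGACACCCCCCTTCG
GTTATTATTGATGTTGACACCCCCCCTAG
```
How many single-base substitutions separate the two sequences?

Mismatches (1-based): site 8: A→T; site 26: T→C; site 28: C→A.

3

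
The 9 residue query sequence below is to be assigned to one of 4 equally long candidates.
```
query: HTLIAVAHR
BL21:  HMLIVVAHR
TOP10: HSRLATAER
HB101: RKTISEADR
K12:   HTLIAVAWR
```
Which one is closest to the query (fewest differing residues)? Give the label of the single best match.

BL21 differs at 2 residues; TOP10 differs at 5 residues; HB101 differs at 6 residues; K12 differs at 1 residue. The closest is K12.

K12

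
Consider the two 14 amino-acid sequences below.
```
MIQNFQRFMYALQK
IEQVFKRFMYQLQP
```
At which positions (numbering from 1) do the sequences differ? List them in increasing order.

1, 2, 4, 6, 11, 14

Scanning 1-based: 1: M/I; 2: I/E; 4: N/V; 6: Q/K; 11: A/Q; 14: K/P.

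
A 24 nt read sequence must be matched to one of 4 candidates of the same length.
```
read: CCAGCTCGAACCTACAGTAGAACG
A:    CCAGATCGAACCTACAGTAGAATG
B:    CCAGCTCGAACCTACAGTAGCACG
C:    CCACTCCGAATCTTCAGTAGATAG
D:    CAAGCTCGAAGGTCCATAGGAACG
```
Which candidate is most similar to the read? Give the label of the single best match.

B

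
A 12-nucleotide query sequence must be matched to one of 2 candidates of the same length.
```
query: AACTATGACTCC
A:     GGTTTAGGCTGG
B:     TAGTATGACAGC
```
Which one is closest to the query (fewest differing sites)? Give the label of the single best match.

A differs at 8 sites; B differs at 4 sites. The closest is B.

B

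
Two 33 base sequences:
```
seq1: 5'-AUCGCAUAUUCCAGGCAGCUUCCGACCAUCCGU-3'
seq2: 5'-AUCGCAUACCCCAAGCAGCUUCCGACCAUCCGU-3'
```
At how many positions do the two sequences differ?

3

Comparing position by position, 3 positions differ: 9 (U/C), 10 (U/C), 14 (G/A).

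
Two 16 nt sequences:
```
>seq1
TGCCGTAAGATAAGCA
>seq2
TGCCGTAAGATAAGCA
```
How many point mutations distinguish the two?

No positions differ; the sequences are identical.

0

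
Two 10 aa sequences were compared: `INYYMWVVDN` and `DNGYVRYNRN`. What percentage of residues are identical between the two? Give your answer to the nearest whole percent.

Mismatches at positions 1, 3, 5, 6, 7, 8, 9 (1-based): 7 of 10.
Identical positions: 3/10 = 30% → 30%.

30%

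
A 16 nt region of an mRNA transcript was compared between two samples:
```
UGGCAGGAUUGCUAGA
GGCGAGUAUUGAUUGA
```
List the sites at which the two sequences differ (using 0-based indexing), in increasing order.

0, 2, 3, 6, 11, 13

Differences at site 0 (U→G), site 2 (G→C), site 3 (C→G), site 6 (G→U), site 11 (C→A), site 13 (A→U).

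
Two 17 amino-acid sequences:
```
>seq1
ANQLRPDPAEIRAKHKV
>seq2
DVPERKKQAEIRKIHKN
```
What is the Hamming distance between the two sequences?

10

The sequences differ at positions 1, 2, 3, 4, 6, 7, 8, 13, 14, 17 (1-based) — 10 in total.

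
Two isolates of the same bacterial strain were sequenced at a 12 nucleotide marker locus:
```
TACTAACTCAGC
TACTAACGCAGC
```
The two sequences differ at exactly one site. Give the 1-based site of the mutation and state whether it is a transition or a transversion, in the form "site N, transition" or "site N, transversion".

site 8, transversion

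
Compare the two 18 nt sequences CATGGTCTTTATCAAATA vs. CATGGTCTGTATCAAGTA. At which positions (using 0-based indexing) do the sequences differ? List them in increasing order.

Scanning 0-based: 8: T/G; 15: A/G.

8, 15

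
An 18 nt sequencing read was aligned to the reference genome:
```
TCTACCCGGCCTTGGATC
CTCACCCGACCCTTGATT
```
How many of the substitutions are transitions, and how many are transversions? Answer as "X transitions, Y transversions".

6 transitions, 1 transversion

Transitions (purine↔purine or pyrimidine↔pyrimidine): 1 T→C, 2 C→T, 3 T→C, 9 G→A, 12 T→C, 18 C→T.
Transversions (purine↔pyrimidine): 14 G→T.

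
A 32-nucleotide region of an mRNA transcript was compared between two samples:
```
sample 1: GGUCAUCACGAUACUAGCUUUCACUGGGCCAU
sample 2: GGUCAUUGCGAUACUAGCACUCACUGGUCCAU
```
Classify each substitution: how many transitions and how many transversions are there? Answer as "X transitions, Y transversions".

3 transitions, 2 transversions

Transitions (purine↔purine or pyrimidine↔pyrimidine): 7 C→U, 8 A→G, 20 U→C.
Transversions (purine↔pyrimidine): 19 U→A, 28 G→U.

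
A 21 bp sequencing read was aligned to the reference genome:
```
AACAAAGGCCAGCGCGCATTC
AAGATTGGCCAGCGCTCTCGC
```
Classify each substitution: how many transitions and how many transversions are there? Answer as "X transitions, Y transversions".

1 transition, 6 transversions

Mismatches (1-based):
site 3: C→G (pyrimidine→purine, transversion)
site 5: A→T (purine→pyrimidine, transversion)
site 6: A→T (purine→pyrimidine, transversion)
site 16: G→T (purine→pyrimidine, transversion)
site 18: A→T (purine→pyrimidine, transversion)
site 19: T→C (pyrimidine→pyrimidine, transition)
site 20: T→G (pyrimidine→purine, transversion)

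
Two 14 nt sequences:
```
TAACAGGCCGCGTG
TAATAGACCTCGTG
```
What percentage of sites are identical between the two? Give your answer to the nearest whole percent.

3 positions differ (4, 7, 10), so 11 of 14 match: 11/14 = 78.57%.

79%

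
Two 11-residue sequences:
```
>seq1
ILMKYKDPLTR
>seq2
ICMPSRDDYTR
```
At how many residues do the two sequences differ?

6

Comparing position by position, 6 residues differ: 2 (L/C), 4 (K/P), 5 (Y/S), 6 (K/R), 8 (P/D), 9 (L/Y).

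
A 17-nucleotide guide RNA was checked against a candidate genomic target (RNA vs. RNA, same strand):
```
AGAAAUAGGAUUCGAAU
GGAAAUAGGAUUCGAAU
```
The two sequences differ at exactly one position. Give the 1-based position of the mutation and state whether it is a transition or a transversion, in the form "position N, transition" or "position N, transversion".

Position 1 changes A→G. A is a purine and G is a purine, so this is a transition.

position 1, transition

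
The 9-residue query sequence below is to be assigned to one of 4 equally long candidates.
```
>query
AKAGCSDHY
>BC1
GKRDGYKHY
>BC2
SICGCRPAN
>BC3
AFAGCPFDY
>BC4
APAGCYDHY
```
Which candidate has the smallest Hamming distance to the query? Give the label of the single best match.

BC1 differs at 6 residues; BC2 differs at 7 residues; BC3 differs at 4 residues; BC4 differs at 2 residues. The closest is BC4.

BC4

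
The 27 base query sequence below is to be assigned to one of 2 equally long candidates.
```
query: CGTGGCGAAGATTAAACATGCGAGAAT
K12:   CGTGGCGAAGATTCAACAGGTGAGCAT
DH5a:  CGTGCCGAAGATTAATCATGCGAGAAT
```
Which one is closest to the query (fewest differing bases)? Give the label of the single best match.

DH5a

K12 differs at 4 bases; DH5a differs at 2 bases. The closest is DH5a.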